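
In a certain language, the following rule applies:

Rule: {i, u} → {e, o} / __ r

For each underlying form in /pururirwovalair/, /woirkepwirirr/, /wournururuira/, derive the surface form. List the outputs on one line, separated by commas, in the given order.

pororerwovalaer, woerkepwererr, woornororuera

/pururirwovalair/: /u/ is a high vowel immediately before /r/, so it lowers to [o]. /u/ is a high vowel immediately before /r/, so it lowers to [o]. /i/ is a high vowel immediately before /r/, so it lowers to [e]. /i/ is a high vowel immediately before /r/, so it lowers to [e]. → [pororerwovalaer].
/woirkepwirirr/: /i/ is a high vowel immediately before /r/, so it lowers to [e]. /i/ is a high vowel immediately before /r/, so it lowers to [e]. /i/ is a high vowel immediately before /r/, so it lowers to [e]. → [woerkepwererr].
/wournururuira/: /u/ is a high vowel immediately before /r/, so it lowers to [o]. /u/ is a high vowel immediately before /r/, so it lowers to [o]. /u/ is a high vowel immediately before /r/, so it lowers to [o]. /i/ is a high vowel immediately before /r/, so it lowers to [e]. → [woornororuera].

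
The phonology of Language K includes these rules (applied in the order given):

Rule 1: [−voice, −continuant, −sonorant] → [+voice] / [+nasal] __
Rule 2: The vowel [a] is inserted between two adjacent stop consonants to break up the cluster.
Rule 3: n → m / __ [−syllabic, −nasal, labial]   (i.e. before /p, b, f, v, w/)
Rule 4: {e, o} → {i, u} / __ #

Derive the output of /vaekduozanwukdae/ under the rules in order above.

Rule 1 (post-nasal voicing): no segment meets the environment; /vaekduozanwukdae/ is unchanged.
Rule 2 (stop-cluster a-epenthesis): /k/ and /d/ form a stop–stop cluster, so [a] is inserted between them. /k/ and /d/ form a stop–stop cluster, so [a] is inserted between them. /vaekduozanwukdae/ → vaekaduozanwukadae.
Rule 3 (nasal place assimilation): /n/ precedes the labial consonant /w/, so it assimilates in place to [m]. /vaekaduozanwukadae/ → vaekaduozamwukadae.
Rule 4 (final vowel raising): /e/ is a mid vowel in word-final position, so it raises to [i]. /vaekaduozamwukadae/ → vaekaduozamwukadai.

vaekaduozamwukadai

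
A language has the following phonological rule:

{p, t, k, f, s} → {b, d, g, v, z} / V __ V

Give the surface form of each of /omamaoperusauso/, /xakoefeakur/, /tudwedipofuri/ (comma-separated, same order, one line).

/omamaoperusauso/: /p/ is a voiceless obstruent between vowels /o/ and /e/, so it voices to [b]. /s/ is a voiceless obstruent between vowels /u/ and /a/, so it voices to [z]. /s/ is a voiceless obstruent between vowels /u/ and /o/, so it voices to [z]. → [omamaoberuzauzo].
/xakoefeakur/: /k/ is a voiceless obstruent between vowels /a/ and /o/, so it voices to [g]. /f/ is a voiceless obstruent between vowels /e/ and /e/, so it voices to [v]. /k/ is a voiceless obstruent between vowels /a/ and /u/, so it voices to [g]. → [xagoeveagur].
/tudwedipofuri/: /p/ is a voiceless obstruent between vowels /i/ and /o/, so it voices to [b]. /f/ is a voiceless obstruent between vowels /o/ and /u/, so it voices to [v]. → [tudwedibovuri].

omamaoberuzauzo, xagoeveagur, tudwedibovuri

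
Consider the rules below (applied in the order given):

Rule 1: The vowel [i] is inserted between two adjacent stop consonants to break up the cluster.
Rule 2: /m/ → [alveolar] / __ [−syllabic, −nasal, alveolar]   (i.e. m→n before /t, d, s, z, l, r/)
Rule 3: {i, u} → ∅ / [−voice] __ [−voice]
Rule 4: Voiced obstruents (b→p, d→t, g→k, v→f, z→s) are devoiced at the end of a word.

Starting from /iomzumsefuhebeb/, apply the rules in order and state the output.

Rule 1 (stop-cluster i-epenthesis): no segment meets the environment; /iomzumsefuhebeb/ is unchanged.
Rule 2 (nasal place assimilation): /m/ precedes the alveolar consonant /z/, so it assimilates in place to [n]. /m/ precedes the alveolar consonant /s/, so it assimilates in place to [n]. /iomzumsefuhebeb/ → ionzunsefuhebeb.
Rule 3 (high vowel syncope): /u/ is a high vowel flanked by voiceless consonants /f/ and /h/, so it deletes. /ionzunsefuhebeb/ → ionzunsefhebeb.
Rule 4 (final devoicing): /b/ is a voiced obstruent in word-final position, so it devoices to [p]. /ionzunsefhebeb/ → ionzunsefhebep.

ionzunsefhebep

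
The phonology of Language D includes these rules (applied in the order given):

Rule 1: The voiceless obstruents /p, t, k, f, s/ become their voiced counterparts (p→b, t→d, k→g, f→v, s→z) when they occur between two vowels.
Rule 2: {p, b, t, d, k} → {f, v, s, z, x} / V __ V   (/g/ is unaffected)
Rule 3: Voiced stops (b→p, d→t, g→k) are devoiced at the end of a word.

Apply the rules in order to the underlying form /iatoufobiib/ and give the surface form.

Rule 1 (intervocalic voicing): /t/ is a voiceless obstruent between vowels /a/ and /o/, so it voices to [d]. /f/ is a voiceless obstruent between vowels /u/ and /o/, so it voices to [v]. /iatoufobiib/ → iadouvobiib.
Rule 2 (intervocalic spirantization): /d/ is a stop between vowels /a/ and /o/, so it spirantizes to the fricative [z]. /b/ is a stop between vowels /o/ and /i/, so it spirantizes to the fricative [v]. /iadouvobiib/ → iazouvoviib.
Rule 3 (final devoicing): /b/ is a voiced stop in word-final position, so it devoices to [p]. /iazouvoviib/ → iazouvoviip.

iazouvoviip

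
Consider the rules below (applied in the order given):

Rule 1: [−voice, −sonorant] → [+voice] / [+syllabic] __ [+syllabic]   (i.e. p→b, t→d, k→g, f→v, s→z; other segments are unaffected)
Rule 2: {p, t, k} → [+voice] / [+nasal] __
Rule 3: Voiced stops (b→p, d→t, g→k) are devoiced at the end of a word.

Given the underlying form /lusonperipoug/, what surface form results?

luzonberibouk

Rule 1 (intervocalic voicing): /s/ is a voiceless obstruent between vowels /u/ and /o/, so it voices to [z]. /p/ is a voiceless obstruent between vowels /i/ and /o/, so it voices to [b]. /lusonperipoug/ → luzonperiboug.
Rule 2 (post-nasal voicing): /p/ is a voiceless stop immediately after the nasal /n/, so it voices to [b]. /luzonperiboug/ → luzonberiboug.
Rule 3 (final devoicing): /g/ is a voiced stop in word-final position, so it devoices to [k]. /luzonberiboug/ → luzonberibouk.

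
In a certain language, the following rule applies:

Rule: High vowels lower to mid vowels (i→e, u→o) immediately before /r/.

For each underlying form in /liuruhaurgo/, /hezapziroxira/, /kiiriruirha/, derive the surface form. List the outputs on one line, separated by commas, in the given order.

lioruhaorgo, hezapzeroxera, kiereruerha

/liuruhaurgo/: /u/ is a high vowel immediately before /r/, so it lowers to [o]. /u/ is a high vowel immediately before /r/, so it lowers to [o]. → [lioruhaorgo].
/hezapziroxira/: /i/ is a high vowel immediately before /r/, so it lowers to [e]. /i/ is a high vowel immediately before /r/, so it lowers to [e]. → [hezapzeroxera].
/kiiriruirha/: /i/ is a high vowel immediately before /r/, so it lowers to [e]. /i/ is a high vowel immediately before /r/, so it lowers to [e]. /i/ is a high vowel immediately before /r/, so it lowers to [e]. → [kiereruerha].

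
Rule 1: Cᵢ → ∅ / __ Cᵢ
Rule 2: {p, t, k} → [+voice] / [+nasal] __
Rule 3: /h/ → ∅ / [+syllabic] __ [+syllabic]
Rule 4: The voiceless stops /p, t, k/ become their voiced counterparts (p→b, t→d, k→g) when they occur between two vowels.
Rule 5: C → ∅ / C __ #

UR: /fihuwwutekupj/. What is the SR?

fiuwudegup

Rule 1 (degemination): /ww/ is a geminate; the first /w/ deletes. /fihuwwutekupj/ → fihuwutekupj.
Rule 2 (post-nasal voicing): no segment meets the environment; /fihuwutekupj/ is unchanged.
Rule 3 (intervocalic h-deletion): /h/ occurs between vowels /i/ and /u/, so it deletes. /fihuwutekupj/ → fiuwutekupj.
Rule 4 (intervocalic voicing): /t/ is a voiceless stop between vowels /u/ and /e/, so it voices to [d]. /k/ is a voiceless stop between vowels /e/ and /u/, so it voices to [g]. /fiuwutekupj/ → fiuwudegupj.
Rule 5 (final cluster simplification): /j/ is the second consonant of a word-final cluster /pj/, so it deletes. /fiuwudegupj/ → fiuwudegup.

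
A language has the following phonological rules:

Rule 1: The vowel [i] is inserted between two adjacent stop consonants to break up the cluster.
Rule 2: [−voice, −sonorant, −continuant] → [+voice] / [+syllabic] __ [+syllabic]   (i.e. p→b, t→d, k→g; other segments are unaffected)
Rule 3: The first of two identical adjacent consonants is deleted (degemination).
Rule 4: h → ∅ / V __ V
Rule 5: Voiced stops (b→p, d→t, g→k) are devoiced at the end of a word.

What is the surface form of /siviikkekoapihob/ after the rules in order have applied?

Rule 1 (stop-cluster i-epenthesis): /k/ and /k/ form a stop–stop cluster, so [i] is inserted between them. /siviikkekoapihob/ → siviikikekoapihob.
Rule 2 (intervocalic voicing): /k/ is a voiceless stop between vowels /i/ and /i/, so it voices to [g]. /k/ is a voiceless stop between vowels /i/ and /e/, so it voices to [g]. /k/ is a voiceless stop between vowels /e/ and /o/, so it voices to [g]. /p/ is a voiceless stop between vowels /a/ and /i/, so it voices to [b]. /siviikikekoapihob/ → siviigigegoabihob.
Rule 3 (degemination): no segment meets the environment; /siviigigegoabihob/ is unchanged.
Rule 4 (intervocalic h-deletion): /h/ occurs between vowels /i/ and /o/, so it deletes. /siviigigegoabihob/ → siviigigegoabiob.
Rule 5 (final devoicing): /b/ is a voiced stop in word-final position, so it devoices to [p]. /siviigigegoabiob/ → siviigigegoabiop.

siviigigegoabiop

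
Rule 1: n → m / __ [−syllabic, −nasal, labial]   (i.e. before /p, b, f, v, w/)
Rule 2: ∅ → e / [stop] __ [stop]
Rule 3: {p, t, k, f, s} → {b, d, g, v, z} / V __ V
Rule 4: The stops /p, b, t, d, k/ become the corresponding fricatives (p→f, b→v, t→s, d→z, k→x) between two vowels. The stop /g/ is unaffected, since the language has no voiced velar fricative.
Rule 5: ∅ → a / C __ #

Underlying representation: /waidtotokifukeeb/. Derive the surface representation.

waizezozogivugeeba

Rule 1 (nasal place assimilation): no segment meets the environment; /waidtotokifukeeb/ is unchanged.
Rule 2 (stop-cluster e-epenthesis): /d/ and /t/ form a stop–stop cluster, so [e] is inserted between them. /waidtotokifukeeb/ → waidetotokifukeeb.
Rule 3 (intervocalic voicing): /t/ is a voiceless obstruent between vowels /e/ and /o/, so it voices to [d]. /t/ is a voiceless obstruent between vowels /o/ and /o/, so it voices to [d]. /k/ is a voiceless obstruent between vowels /o/ and /i/, so it voices to [g]. /f/ is a voiceless obstruent between vowels /i/ and /u/, so it voices to [v]. /k/ is a voiceless obstruent between vowels /u/ and /e/, so it voices to [g]. /waidetotokifukeeb/ → waidedodogivugeeb.
Rule 4 (intervocalic spirantization): /d/ is a stop between vowels /i/ and /e/, so it spirantizes to the fricative [z]. /d/ is a stop between vowels /e/ and /o/, so it spirantizes to the fricative [z]. /d/ is a stop between vowels /o/ and /o/, so it spirantizes to the fricative [z]. /waidedodogivugeeb/ → waizezozogivugeeb.
Rule 5 (final a-epenthesis): the form ends in the consonant /b/, so [a] is inserted word-finally. /waizezozogivugeeb/ → waizezozogivugeeba.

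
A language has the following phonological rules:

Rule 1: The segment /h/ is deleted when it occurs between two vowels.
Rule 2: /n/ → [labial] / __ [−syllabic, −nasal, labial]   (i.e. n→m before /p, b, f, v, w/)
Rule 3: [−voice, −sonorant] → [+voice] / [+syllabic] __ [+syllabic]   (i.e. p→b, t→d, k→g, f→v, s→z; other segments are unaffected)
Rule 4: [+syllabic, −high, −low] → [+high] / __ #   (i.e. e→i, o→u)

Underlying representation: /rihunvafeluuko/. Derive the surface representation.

riumvaveluugu

Rule 1 (intervocalic h-deletion): /h/ occurs between vowels /i/ and /u/, so it deletes. /rihunvafeluuko/ → riunvafeluuko.
Rule 2 (nasal place assimilation): /n/ precedes the labial consonant /v/, so it assimilates in place to [m]. /riunvafeluuko/ → riumvafeluuko.
Rule 3 (intervocalic voicing): /f/ is a voiceless obstruent between vowels /a/ and /e/, so it voices to [v]. /k/ is a voiceless obstruent between vowels /u/ and /o/, so it voices to [g]. /riumvafeluuko/ → riumvaveluugo.
Rule 4 (final vowel raising): /o/ is a mid vowel in word-final position, so it raises to [u]. /riumvaveluugo/ → riumvaveluugu.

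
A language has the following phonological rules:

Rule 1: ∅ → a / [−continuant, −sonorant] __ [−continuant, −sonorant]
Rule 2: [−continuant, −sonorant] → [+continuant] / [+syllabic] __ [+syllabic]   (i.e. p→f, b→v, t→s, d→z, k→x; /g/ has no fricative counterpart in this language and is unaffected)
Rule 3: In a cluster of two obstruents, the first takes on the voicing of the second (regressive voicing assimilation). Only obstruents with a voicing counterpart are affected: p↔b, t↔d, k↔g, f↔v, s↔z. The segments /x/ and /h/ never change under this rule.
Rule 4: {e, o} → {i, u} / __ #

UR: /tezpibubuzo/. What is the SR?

Rule 1 (stop-cluster a-epenthesis): no segment meets the environment; /tezpibubuzo/ is unchanged.
Rule 2 (intervocalic spirantization): /b/ is a stop between vowels /i/ and /u/, so it spirantizes to the fricative [v]. /b/ is a stop between vowels /u/ and /u/, so it spirantizes to the fricative [v]. /tezpibubuzo/ → tezpivuvuzo.
Rule 3 (regressive voicing assimilation): /z/ precedes the voiceless obstruent /p/, so it devoices to [s] by assimilation. /tezpivuvuzo/ → tespivuvuzo.
Rule 4 (final vowel raising): /o/ is a mid vowel in word-final position, so it raises to [u]. /tespivuvuzo/ → tespivuvuzu.

tespivuvuzu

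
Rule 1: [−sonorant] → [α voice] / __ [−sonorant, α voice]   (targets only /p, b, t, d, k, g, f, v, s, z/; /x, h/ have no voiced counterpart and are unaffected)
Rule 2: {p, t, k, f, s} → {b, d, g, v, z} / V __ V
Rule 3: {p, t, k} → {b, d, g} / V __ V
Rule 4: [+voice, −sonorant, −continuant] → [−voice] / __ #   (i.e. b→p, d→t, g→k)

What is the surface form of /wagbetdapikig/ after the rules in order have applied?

wagbeddabigik

Rule 1 (regressive voicing assimilation): /t/ precedes the voiced obstruent /d/, so it voices to [d] by assimilation. /wagbetdapikig/ → wagbeddapikig.
Rule 2 (intervocalic voicing): /p/ is a voiceless obstruent between vowels /a/ and /i/, so it voices to [b]. /k/ is a voiceless obstruent between vowels /i/ and /i/, so it voices to [g]. /wagbeddapikig/ → wagbeddabigig.
Rule 3 (intervocalic voicing): no segment meets the environment; /wagbeddabigig/ is unchanged.
Rule 4 (final devoicing): /g/ is a voiced stop in word-final position, so it devoices to [k]. /wagbeddabigig/ → wagbeddabigik.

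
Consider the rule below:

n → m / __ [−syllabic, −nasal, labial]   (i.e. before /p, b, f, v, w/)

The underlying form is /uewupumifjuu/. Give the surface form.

No segment of /uewupumifjuu/ meets the structural description of the rule, so the form surfaces unchanged.

uewupumifjuu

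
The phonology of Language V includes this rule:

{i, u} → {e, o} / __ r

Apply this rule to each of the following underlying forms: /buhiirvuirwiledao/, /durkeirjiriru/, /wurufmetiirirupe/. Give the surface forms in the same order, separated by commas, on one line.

buhiervuerwiledao, dorkeerjereru, worufmetiererupe

/buhiirvuirwiledao/: /i/ is a high vowel immediately before /r/, so it lowers to [e]. /i/ is a high vowel immediately before /r/, so it lowers to [e]. → [buhiervuerwiledao].
/durkeirjiriru/: /u/ is a high vowel immediately before /r/, so it lowers to [o]. /i/ is a high vowel immediately before /r/, so it lowers to [e]. /i/ is a high vowel immediately before /r/, so it lowers to [e]. /i/ is a high vowel immediately before /r/, so it lowers to [e]. → [dorkeerjereru].
/wurufmetiirirupe/: /u/ is a high vowel immediately before /r/, so it lowers to [o]. /i/ is a high vowel immediately before /r/, so it lowers to [e]. /i/ is a high vowel immediately before /r/, so it lowers to [e]. → [worufmetiererupe].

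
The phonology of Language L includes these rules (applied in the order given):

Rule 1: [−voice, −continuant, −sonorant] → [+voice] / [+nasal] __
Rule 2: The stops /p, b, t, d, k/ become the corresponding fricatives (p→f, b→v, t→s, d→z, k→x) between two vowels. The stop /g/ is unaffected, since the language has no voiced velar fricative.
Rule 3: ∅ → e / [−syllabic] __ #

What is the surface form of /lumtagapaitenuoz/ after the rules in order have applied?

lumdagafaisenuoze

Rule 1 (post-nasal voicing): /t/ is a voiceless stop immediately after the nasal /m/, so it voices to [d]. /lumtagapaitenuoz/ → lumdagapaitenuoz.
Rule 2 (intervocalic spirantization): /p/ is a stop between vowels /a/ and /a/, so it spirantizes to the fricative [f]. /t/ is a stop between vowels /i/ and /e/, so it spirantizes to the fricative [s]. /lumdagapaitenuoz/ → lumdagafaisenuoz.
Rule 3 (final e-epenthesis): the form ends in the consonant /z/, so [e] is inserted word-finally. /lumdagafaisenuoz/ → lumdagafaisenuoze.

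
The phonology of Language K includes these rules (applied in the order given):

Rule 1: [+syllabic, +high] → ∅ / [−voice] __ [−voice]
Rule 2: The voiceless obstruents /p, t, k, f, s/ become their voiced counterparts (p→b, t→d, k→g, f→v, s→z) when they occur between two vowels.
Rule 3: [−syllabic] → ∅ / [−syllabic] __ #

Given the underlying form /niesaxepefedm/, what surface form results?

Rule 1 (high vowel syncope): no segment meets the environment; /niesaxepefedm/ is unchanged.
Rule 2 (intervocalic voicing): /s/ is a voiceless obstruent between vowels /e/ and /a/, so it voices to [z]. /p/ is a voiceless obstruent between vowels /e/ and /e/, so it voices to [b]. /f/ is a voiceless obstruent between vowels /e/ and /e/, so it voices to [v]. /niesaxepefedm/ → niezaxebevedm.
Rule 3 (final cluster simplification): /m/ is the second consonant of a word-final cluster /dm/, so it deletes. /niezaxebevedm/ → niezaxebeved.

niezaxebeved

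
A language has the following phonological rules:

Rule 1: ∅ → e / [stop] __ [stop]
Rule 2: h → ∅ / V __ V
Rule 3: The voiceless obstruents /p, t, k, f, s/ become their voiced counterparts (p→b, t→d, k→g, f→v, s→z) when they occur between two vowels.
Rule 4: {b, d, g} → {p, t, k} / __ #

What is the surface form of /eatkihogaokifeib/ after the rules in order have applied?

Rule 1 (stop-cluster e-epenthesis): /t/ and /k/ form a stop–stop cluster, so [e] is inserted between them. /eatkihogaokifeib/ → eatekihogaokifeib.
Rule 2 (intervocalic h-deletion): /h/ occurs between vowels /i/ and /o/, so it deletes. /eatekihogaokifeib/ → eatekiogaokifeib.
Rule 3 (intervocalic voicing): /t/ is a voiceless obstruent between vowels /a/ and /e/, so it voices to [d]. /k/ is a voiceless obstruent between vowels /e/ and /i/, so it voices to [g]. /k/ is a voiceless obstruent between vowels /o/ and /i/, so it voices to [g]. /f/ is a voiceless obstruent between vowels /i/ and /e/, so it voices to [v]. /eatekiogaokifeib/ → eadegiogaogiveib.
Rule 4 (final devoicing): /b/ is a voiced stop in word-final position, so it devoices to [p]. /eadegiogaogiveib/ → eadegiogaogiveip.

eadegiogaogiveip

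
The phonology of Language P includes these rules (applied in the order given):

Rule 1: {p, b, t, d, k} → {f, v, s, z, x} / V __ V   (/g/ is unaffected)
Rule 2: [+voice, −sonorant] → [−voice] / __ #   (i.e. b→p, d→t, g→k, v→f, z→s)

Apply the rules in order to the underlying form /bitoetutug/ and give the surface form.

Rule 1 (intervocalic spirantization): /t/ is a stop between vowels /i/ and /o/, so it spirantizes to the fricative [s]. /t/ is a stop between vowels /e/ and /u/, so it spirantizes to the fricative [s]. /t/ is a stop between vowels /u/ and /u/, so it spirantizes to the fricative [s]. /bitoetutug/ → bisoesusug.
Rule 2 (final devoicing): /g/ is a voiced obstruent in word-final position, so it devoices to [k]. /bisoesusug/ → bisoesusuk.

bisoesusuk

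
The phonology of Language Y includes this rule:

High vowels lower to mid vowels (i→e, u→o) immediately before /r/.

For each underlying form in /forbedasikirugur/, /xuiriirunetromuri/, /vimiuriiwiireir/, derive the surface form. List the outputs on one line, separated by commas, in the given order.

/forbedasikirugur/: /i/ is a high vowel immediately before /r/, so it lowers to [e]. /u/ is a high vowel immediately before /r/, so it lowers to [o]. → [forbedasikerugor].
/xuiriirunetromuri/: /i/ is a high vowel immediately before /r/, so it lowers to [e]. /i/ is a high vowel immediately before /r/, so it lowers to [e]. /u/ is a high vowel immediately before /r/, so it lowers to [o]. → [xuerierunetromori].
/vimiuriiwiireir/: /u/ is a high vowel immediately before /r/, so it lowers to [o]. /i/ is a high vowel immediately before /r/, so it lowers to [e]. /i/ is a high vowel immediately before /r/, so it lowers to [e]. → [vimioriiwiereer].

forbedasikerugor, xuerierunetromori, vimioriiwiereer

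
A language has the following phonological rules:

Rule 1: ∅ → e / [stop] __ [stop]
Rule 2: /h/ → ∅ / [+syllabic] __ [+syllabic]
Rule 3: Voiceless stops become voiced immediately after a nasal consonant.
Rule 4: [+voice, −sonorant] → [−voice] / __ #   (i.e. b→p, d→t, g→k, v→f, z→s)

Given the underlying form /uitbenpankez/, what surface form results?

Rule 1 (stop-cluster e-epenthesis): /t/ and /b/ form a stop–stop cluster, so [e] is inserted between them. /uitbenpankez/ → uitebenpankez.
Rule 2 (intervocalic h-deletion): no segment meets the environment; /uitebenpankez/ is unchanged.
Rule 3 (post-nasal voicing): /p/ is a voiceless stop immediately after the nasal /n/, so it voices to [b]. /k/ is a voiceless stop immediately after the nasal /n/, so it voices to [g]. /uitebenpankez/ → uitebenbangez.
Rule 4 (final devoicing): /z/ is a voiced obstruent in word-final position, so it devoices to [s]. /uitebenbangez/ → uitebenbanges.

uitebenbanges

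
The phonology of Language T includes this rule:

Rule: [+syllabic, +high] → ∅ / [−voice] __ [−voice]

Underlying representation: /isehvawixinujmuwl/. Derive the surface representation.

No segment of /isehvawixinujmuwl/ meets the structural description of the rule, so the form surfaces unchanged.

isehvawixinujmuwl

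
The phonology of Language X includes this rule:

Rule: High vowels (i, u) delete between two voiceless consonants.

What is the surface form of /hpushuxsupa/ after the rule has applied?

/u/ is a high vowel flanked by voiceless consonants /p/ and /s/, so it deletes.
/u/ is a high vowel flanked by voiceless consonants /h/ and /x/, so it deletes.
/u/ is a high vowel flanked by voiceless consonants /s/ and /p/, so it deletes.
Surface form: [hpshxspa].

hpshxspa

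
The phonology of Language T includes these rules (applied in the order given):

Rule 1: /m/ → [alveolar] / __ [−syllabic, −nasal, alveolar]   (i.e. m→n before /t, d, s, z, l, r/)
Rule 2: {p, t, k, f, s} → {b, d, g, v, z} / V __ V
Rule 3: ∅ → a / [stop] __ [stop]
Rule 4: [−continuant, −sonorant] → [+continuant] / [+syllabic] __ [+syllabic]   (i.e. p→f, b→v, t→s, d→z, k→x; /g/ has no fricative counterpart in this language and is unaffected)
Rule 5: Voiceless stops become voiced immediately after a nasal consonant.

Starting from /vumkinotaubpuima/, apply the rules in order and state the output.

vumginozauvafuima

Rule 1 (nasal place assimilation): no segment meets the environment; /vumkinotaubpuima/ is unchanged.
Rule 2 (intervocalic voicing): /t/ is a voiceless obstruent between vowels /o/ and /a/, so it voices to [d]. /vumkinotaubpuima/ → vumkinodaubpuima.
Rule 3 (stop-cluster a-epenthesis): /b/ and /p/ form a stop–stop cluster, so [a] is inserted between them. /vumkinodaubpuima/ → vumkinodaubapuima.
Rule 4 (intervocalic spirantization): /d/ is a stop between vowels /o/ and /a/, so it spirantizes to the fricative [z]. /b/ is a stop between vowels /u/ and /a/, so it spirantizes to the fricative [v]. /p/ is a stop between vowels /a/ and /u/, so it spirantizes to the fricative [f]. /vumkinodaubapuima/ → vumkinozauvafuima.
Rule 5 (post-nasal voicing): /k/ is a voiceless stop immediately after the nasal /m/, so it voices to [g]. /vumkinozauvafuima/ → vumginozauvafuima.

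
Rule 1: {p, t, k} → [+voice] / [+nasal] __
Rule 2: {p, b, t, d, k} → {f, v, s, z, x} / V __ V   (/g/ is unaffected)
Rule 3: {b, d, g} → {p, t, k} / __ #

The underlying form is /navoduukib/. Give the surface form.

navozuuxip

Rule 1 (post-nasal voicing): no segment meets the environment; /navoduukib/ is unchanged.
Rule 2 (intervocalic spirantization): /d/ is a stop between vowels /o/ and /u/, so it spirantizes to the fricative [z]. /k/ is a stop between vowels /u/ and /i/, so it spirantizes to the fricative [x]. /navoduukib/ → navozuuxib.
Rule 3 (final devoicing): /b/ is a voiced stop in word-final position, so it devoices to [p]. /navozuuxib/ → navozuuxip.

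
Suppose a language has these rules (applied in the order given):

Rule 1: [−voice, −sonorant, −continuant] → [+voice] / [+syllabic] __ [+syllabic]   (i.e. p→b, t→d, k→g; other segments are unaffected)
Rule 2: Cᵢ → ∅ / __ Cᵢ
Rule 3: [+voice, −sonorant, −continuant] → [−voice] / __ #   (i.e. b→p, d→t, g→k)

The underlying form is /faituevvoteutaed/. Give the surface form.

Rule 1 (intervocalic voicing): /t/ is a voiceless stop between vowels /i/ and /u/, so it voices to [d]. /t/ is a voiceless stop between vowels /o/ and /e/, so it voices to [d]. /t/ is a voiceless stop between vowels /u/ and /a/, so it voices to [d]. /faituevvoteutaed/ → faiduevvodeudaed.
Rule 2 (degemination): /vv/ is a geminate; the first /v/ deletes. /faiduevvodeudaed/ → faiduevodeudaed.
Rule 3 (final devoicing): /d/ is a voiced stop in word-final position, so it devoices to [t]. /faiduevodeudaed/ → faiduevodeudaet.

faiduevodeudaet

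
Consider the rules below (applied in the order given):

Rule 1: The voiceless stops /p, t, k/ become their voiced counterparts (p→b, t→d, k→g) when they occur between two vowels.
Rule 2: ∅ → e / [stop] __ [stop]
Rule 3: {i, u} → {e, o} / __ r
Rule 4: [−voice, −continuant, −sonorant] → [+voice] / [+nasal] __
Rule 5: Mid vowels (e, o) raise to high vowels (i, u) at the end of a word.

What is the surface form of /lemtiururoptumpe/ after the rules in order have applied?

Rule 1 (intervocalic voicing): no segment meets the environment; /lemtiururoptumpe/ is unchanged.
Rule 2 (stop-cluster e-epenthesis): /p/ and /t/ form a stop–stop cluster, so [e] is inserted between them. /lemtiururoptumpe/ → lemtiururopetumpe.
Rule 3 (pre-rhotic lowering): /u/ is a high vowel immediately before /r/, so it lowers to [o]. /u/ is a high vowel immediately before /r/, so it lowers to [o]. /lemtiururopetumpe/ → lemtiororopetumpe.
Rule 4 (post-nasal voicing): /t/ is a voiceless stop immediately after the nasal /m/, so it voices to [d]. /p/ is a voiceless stop immediately after the nasal /m/, so it voices to [b]. /lemtiororopetumpe/ → lemdiororopetumbe.
Rule 5 (final vowel raising): /e/ is a mid vowel in word-final position, so it raises to [i]. /lemdiororopetumbe/ → lemdiororopetumbi.

lemdiororopetumbi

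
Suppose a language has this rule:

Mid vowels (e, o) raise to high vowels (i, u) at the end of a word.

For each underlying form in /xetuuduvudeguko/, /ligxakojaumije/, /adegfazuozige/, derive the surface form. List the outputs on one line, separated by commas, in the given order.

/xetuuduvudeguko/: /o/ is a mid vowel in word-final position, so it raises to [u]. → [xetuuduvudeguku].
/ligxakojaumije/: /e/ is a mid vowel in word-final position, so it raises to [i]. → [ligxakojaumiji].
/adegfazuozige/: /e/ is a mid vowel in word-final position, so it raises to [i]. → [adegfazuozigi].

xetuuduvudeguku, ligxakojaumiji, adegfazuozigi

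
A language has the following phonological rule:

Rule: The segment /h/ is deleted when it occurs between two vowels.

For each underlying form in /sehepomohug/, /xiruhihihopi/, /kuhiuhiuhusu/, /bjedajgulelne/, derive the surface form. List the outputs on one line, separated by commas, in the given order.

seepomoug, xiruiiopi, kuiuiuusu, bjedajgulelne

/sehepomohug/: /h/ occurs between vowels /e/ and /e/, so it deletes. /h/ occurs between vowels /o/ and /u/, so it deletes. → [seepomoug].
/xiruhihihopi/: /h/ occurs between vowels /u/ and /i/, so it deletes. /h/ occurs between vowels /i/ and /i/, so it deletes. /h/ occurs between vowels /i/ and /o/, so it deletes. → [xiruiiopi].
/kuhiuhiuhusu/: /h/ occurs between vowels /u/ and /i/, so it deletes. /h/ occurs between vowels /u/ and /i/, so it deletes. /h/ occurs between vowels /u/ and /u/, so it deletes. → [kuiuiuusu].
/bjedajgulelne/: the rule's environment is not met; surfaces unchanged as [bjedajgulelne].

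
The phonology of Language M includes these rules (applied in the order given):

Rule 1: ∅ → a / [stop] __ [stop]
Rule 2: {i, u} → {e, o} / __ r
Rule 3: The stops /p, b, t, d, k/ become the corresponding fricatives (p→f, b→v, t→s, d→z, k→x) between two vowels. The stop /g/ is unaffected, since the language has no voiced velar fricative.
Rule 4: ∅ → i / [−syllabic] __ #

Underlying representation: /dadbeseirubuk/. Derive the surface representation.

dazaveseeruvuki

Rule 1 (stop-cluster a-epenthesis): /d/ and /b/ form a stop–stop cluster, so [a] is inserted between them. /dadbeseirubuk/ → dadabeseirubuk.
Rule 2 (pre-rhotic lowering): /i/ is a high vowel immediately before /r/, so it lowers to [e]. /dadabeseirubuk/ → dadabeseerubuk.
Rule 3 (intervocalic spirantization): /d/ is a stop between vowels /a/ and /a/, so it spirantizes to the fricative [z]. /b/ is a stop between vowels /a/ and /e/, so it spirantizes to the fricative [v]. /b/ is a stop between vowels /u/ and /u/, so it spirantizes to the fricative [v]. /dadabeseerubuk/ → dazaveseeruvuk.
Rule 4 (final i-epenthesis): the form ends in the consonant /k/, so [i] is inserted word-finally. /dazaveseeruvuk/ → dazaveseeruvuki.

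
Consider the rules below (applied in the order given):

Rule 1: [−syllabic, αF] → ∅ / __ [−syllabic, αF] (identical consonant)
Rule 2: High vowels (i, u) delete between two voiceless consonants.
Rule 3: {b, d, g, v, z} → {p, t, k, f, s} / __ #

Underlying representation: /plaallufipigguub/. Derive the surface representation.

Rule 1 (degemination): /ll/ is a geminate; the first /l/ deletes. /gg/ is a geminate; the first /g/ deletes. /plaallufipigguub/ → plaalufipiguub.
Rule 2 (high vowel syncope): /i/ is a high vowel flanked by voiceless consonants /f/ and /p/, so it deletes. /plaalufipiguub/ → plaalufpiguub.
Rule 3 (final devoicing): /b/ is a voiced obstruent in word-final position, so it devoices to [p]. /plaalufpiguub/ → plaalufpiguup.

plaalufpiguup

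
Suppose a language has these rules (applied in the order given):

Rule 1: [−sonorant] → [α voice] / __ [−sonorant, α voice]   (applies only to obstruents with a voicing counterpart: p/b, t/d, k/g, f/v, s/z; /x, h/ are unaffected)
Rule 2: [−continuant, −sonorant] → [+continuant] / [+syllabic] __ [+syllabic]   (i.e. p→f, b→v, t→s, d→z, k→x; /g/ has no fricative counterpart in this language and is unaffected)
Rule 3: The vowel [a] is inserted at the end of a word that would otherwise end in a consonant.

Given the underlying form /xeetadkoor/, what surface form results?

Rule 1 (regressive voicing assimilation): /d/ precedes the voiceless obstruent /k/, so it devoices to [t] by assimilation. /xeetadkoor/ → xeetatkoor.
Rule 2 (intervocalic spirantization): /t/ is a stop between vowels /e/ and /a/, so it spirantizes to the fricative [s]. /xeetatkoor/ → xeesatkoor.
Rule 3 (final a-epenthesis): the form ends in the consonant /r/, so [a] is inserted word-finally. /xeesatkoor/ → xeesatkoora.

xeesatkoora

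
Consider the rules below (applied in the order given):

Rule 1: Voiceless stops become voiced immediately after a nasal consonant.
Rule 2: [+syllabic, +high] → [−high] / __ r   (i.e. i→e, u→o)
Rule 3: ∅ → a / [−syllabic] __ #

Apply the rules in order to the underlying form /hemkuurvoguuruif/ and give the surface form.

Rule 1 (post-nasal voicing): /k/ is a voiceless stop immediately after the nasal /m/, so it voices to [g]. /hemkuurvoguuruif/ → hemguurvoguuruif.
Rule 2 (pre-rhotic lowering): /u/ is a high vowel immediately before /r/, so it lowers to [o]. /u/ is a high vowel immediately before /r/, so it lowers to [o]. /hemguurvoguuruif/ → hemguorvoguoruif.
Rule 3 (final a-epenthesis): the form ends in the consonant /f/, so [a] is inserted word-finally. /hemguorvoguoruif/ → hemguorvoguoruifa.

hemguorvoguoruifa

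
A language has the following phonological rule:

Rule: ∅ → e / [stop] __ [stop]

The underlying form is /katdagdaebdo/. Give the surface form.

/t/ and /d/ form a stop–stop cluster, so [e] is inserted between them.
/g/ and /d/ form a stop–stop cluster, so [e] is inserted between them.
/b/ and /d/ form a stop–stop cluster, so [e] is inserted between them.
Surface form: [katedagedaebedo].

katedagedaebedo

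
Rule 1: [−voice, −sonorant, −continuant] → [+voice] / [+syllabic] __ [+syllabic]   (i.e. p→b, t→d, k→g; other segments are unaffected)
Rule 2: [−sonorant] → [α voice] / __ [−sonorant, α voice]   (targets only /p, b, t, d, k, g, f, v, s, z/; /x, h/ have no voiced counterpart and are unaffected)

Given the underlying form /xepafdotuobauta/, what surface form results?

xebavdoduobauda

Rule 1 (intervocalic voicing): /p/ is a voiceless stop between vowels /e/ and /a/, so it voices to [b]. /t/ is a voiceless stop between vowels /o/ and /u/, so it voices to [d]. /t/ is a voiceless stop between vowels /u/ and /a/, so it voices to [d]. /xepafdotuobauta/ → xebafdoduobauda.
Rule 2 (regressive voicing assimilation): /f/ precedes the voiced obstruent /d/, so it voices to [v] by assimilation. /xebafdoduobauda/ → xebavdoduobauda.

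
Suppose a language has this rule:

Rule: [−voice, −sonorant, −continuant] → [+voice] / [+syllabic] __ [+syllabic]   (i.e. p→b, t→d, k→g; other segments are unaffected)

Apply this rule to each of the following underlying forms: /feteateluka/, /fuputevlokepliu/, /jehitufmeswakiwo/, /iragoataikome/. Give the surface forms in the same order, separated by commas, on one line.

fedeadeluga, fubudevlogepliu, jehidufmeswagiwo, iragoadaigome

/feteateluka/: /t/ is a voiceless stop between vowels /e/ and /e/, so it voices to [d]. /t/ is a voiceless stop between vowels /a/ and /e/, so it voices to [d]. /k/ is a voiceless stop between vowels /u/ and /a/, so it voices to [g]. → [fedeadeluga].
/fuputevlokepliu/: /p/ is a voiceless stop between vowels /u/ and /u/, so it voices to [b]. /t/ is a voiceless stop between vowels /u/ and /e/, so it voices to [d]. /k/ is a voiceless stop between vowels /o/ and /e/, so it voices to [g]. → [fubudevlogepliu].
/jehitufmeswakiwo/: /t/ is a voiceless stop between vowels /i/ and /u/, so it voices to [d]. /k/ is a voiceless stop between vowels /a/ and /i/, so it voices to [g]. → [jehidufmeswagiwo].
/iragoataikome/: /t/ is a voiceless stop between vowels /a/ and /a/, so it voices to [d]. /k/ is a voiceless stop between vowels /i/ and /o/, so it voices to [g]. → [iragoadaigome].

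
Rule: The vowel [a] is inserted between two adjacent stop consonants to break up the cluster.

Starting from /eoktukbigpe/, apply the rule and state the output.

eokatukabigape

/k/ and /t/ form a stop–stop cluster, so [a] is inserted between them.
/k/ and /b/ form a stop–stop cluster, so [a] is inserted between them.
/g/ and /p/ form a stop–stop cluster, so [a] is inserted between them.
Surface form: [eokatukabigape].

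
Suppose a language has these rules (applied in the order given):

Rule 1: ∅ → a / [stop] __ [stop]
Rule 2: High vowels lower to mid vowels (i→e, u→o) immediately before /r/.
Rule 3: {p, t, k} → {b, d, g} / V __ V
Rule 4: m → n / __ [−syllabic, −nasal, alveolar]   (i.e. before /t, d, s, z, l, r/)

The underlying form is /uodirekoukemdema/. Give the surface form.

Rule 1 (stop-cluster a-epenthesis): no segment meets the environment; /uodirekoukemdema/ is unchanged.
Rule 2 (pre-rhotic lowering): /i/ is a high vowel immediately before /r/, so it lowers to [e]. /uodirekoukemdema/ → uoderekoukemdema.
Rule 3 (intervocalic voicing): /k/ is a voiceless stop between vowels /e/ and /o/, so it voices to [g]. /k/ is a voiceless stop between vowels /u/ and /e/, so it voices to [g]. /uoderekoukemdema/ → uoderegougemdema.
Rule 4 (nasal place assimilation): /m/ precedes the alveolar consonant /d/, so it assimilates in place to [n]. /uoderegougemdema/ → uoderegougendema.

uoderegougendema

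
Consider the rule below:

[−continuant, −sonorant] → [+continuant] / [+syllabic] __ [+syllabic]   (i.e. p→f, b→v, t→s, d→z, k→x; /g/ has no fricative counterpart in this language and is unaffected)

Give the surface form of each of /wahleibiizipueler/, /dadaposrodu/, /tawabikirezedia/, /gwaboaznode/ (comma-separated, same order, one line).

wahleiviizifueler, dazafosrozu, tawavixirezezia, gwavoaznoze

/wahleibiizipueler/: /b/ is a stop between vowels /i/ and /i/, so it spirantizes to the fricative [v]. /p/ is a stop between vowels /i/ and /u/, so it spirantizes to the fricative [f]. → [wahleiviizifueler].
/dadaposrodu/: /d/ is a stop between vowels /a/ and /a/, so it spirantizes to the fricative [z]. /p/ is a stop between vowels /a/ and /o/, so it spirantizes to the fricative [f]. /d/ is a stop between vowels /o/ and /u/, so it spirantizes to the fricative [z]. → [dazafosrozu].
/tawabikirezedia/: /b/ is a stop between vowels /a/ and /i/, so it spirantizes to the fricative [v]. /k/ is a stop between vowels /i/ and /i/, so it spirantizes to the fricative [x]. /d/ is a stop between vowels /e/ and /i/, so it spirantizes to the fricative [z]. → [tawavixirezezia].
/gwaboaznode/: /b/ is a stop between vowels /a/ and /o/, so it spirantizes to the fricative [v]. /d/ is a stop between vowels /o/ and /e/, so it spirantizes to the fricative [z]. → [gwavoaznoze].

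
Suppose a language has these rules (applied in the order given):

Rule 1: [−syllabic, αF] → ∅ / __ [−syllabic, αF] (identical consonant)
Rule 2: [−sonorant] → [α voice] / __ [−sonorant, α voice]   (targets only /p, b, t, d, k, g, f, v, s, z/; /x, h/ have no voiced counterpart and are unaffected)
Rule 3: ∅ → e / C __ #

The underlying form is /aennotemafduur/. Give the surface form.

Rule 1 (degemination): /nn/ is a geminate; the first /n/ deletes. /aennotemafduur/ → aenotemafduur.
Rule 2 (regressive voicing assimilation): /f/ precedes the voiced obstruent /d/, so it voices to [v] by assimilation. /aenotemafduur/ → aenotemavduur.
Rule 3 (final e-epenthesis): the form ends in the consonant /r/, so [e] is inserted word-finally. /aenotemavduur/ → aenotemavduure.

aenotemavduure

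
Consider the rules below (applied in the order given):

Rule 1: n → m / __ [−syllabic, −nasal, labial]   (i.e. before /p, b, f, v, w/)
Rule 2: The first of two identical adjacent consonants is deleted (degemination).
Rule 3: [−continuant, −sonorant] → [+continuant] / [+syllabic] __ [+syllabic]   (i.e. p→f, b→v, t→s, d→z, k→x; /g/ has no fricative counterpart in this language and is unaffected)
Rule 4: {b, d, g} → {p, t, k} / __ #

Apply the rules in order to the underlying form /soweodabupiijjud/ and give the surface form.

Rule 1 (nasal place assimilation): no segment meets the environment; /soweodabupiijjud/ is unchanged.
Rule 2 (degemination): /jj/ is a geminate; the first /j/ deletes. /soweodabupiijjud/ → soweodabupiijud.
Rule 3 (intervocalic spirantization): /d/ is a stop between vowels /o/ and /a/, so it spirantizes to the fricative [z]. /b/ is a stop between vowels /a/ and /u/, so it spirantizes to the fricative [v]. /p/ is a stop between vowels /u/ and /i/, so it spirantizes to the fricative [f]. /soweodabupiijud/ → soweozavufiijud.
Rule 4 (final devoicing): /d/ is a voiced stop in word-final position, so it devoices to [t]. /soweozavufiijud/ → soweozavufiijut.

soweozavufiijut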